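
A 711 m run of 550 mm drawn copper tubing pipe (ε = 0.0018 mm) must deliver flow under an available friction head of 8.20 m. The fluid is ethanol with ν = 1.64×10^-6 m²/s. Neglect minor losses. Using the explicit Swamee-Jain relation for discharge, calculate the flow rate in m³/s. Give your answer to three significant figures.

Swamee-Jain (Type II): Q = -0.965·√(gD⁵h_f/L)·ln[ε/(3.7D) + √(3.17ν²L/(gD³h_f))]
√(gD⁵h_f/L) = √(9.81·0.550⁵·8.20/711) = 0.07546
ε/(3.7D) = 8.85×10^-7; √(3.17ν²L/(gD³h_f)) = 2.13×10^-5
Q = -0.965·0.07546·ln(2.217×10^-5) = 0.7804 m³/s
Check: V = 3.28 m/s, Re = 1.10×10^6, f = 0.01151, h_f = 8.18 m ≈ 8.20 m ✓

Q ≈ 0.780 m³/s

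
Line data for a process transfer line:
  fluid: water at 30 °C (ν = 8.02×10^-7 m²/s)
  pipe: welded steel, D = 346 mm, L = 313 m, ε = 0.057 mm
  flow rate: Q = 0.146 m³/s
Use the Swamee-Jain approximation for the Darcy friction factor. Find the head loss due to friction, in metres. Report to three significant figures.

h_f ≈ 1.64 m

V = 4Q/(πD²) = 4·0.146/(π·0.346²) = 1.553 m/s
Re = VD/ν = 1.553·0.346/8.02×10^-7 = 6.70×10^5 → turbulent
ε/D = 0.057/346 = 1.65×10^-4
Swamee-Jain: f = 0.01479
h_f = f(L/D)V²/(2g) = 0.01479·(313/0.346)·1.553²/(2·9.81) = 1.644 m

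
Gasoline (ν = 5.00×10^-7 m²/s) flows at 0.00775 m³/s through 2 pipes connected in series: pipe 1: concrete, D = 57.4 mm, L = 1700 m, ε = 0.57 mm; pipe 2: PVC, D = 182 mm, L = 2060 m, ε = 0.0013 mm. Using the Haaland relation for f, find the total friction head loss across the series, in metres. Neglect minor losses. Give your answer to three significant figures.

H ≈ 516 m

Pipe 1: V = 2.995 m/s, Re = 3.44×10^5, ε/D = 0.00993, f = 0.03805, h_1 = f(L/D)V²/2g = 515.3 m
Pipe 2: V = 0.2979 m/s, Re = 1.08×10^5, ε/D = 7.14×10^-6, f = 0.01755, h_2 = f(L/D)V²/2g = 0.8987 m
Series → Q common, losses add: H = Σh = 516.2 m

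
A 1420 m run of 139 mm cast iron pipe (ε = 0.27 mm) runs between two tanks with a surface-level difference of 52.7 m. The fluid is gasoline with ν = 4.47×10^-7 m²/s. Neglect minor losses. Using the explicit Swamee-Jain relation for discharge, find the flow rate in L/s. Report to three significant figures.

Q ≈ 31.5 L/s

Swamee-Jain (Type II): Q = -0.965·√(gD⁵h_f/L)·ln[ε/(3.7D) + √(3.17ν²L/(gD³h_f))]
√(gD⁵h_f/L) = √(9.81·0.139⁵·52.7/1420) = 0.004346
ε/(3.7D) = 5.25×10^-4; √(3.17ν²L/(gD³h_f)) = 2.55×10^-5
Q = -0.965·0.004346·ln(5.504×10^-4) = 0.03148 m³/s
Check: V = 2.07 m/s, Re = 6.45×10^5, f = 0.02363, h_f = 52.9 m ≈ 52.7 m ✓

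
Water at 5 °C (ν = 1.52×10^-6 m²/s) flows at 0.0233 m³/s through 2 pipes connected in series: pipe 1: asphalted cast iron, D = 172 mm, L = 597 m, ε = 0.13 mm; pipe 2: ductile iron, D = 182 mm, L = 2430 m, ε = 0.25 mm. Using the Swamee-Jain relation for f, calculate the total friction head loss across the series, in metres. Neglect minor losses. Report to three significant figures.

Pipe 1: V = 1.003 m/s, Re = 1.13×10^5, ε/D = 7.56×10^-4, f = 0.02117, h_1 = f(L/D)V²/2g = 3.767 m
Pipe 2: V = 0.8956 m/s, Re = 1.07×10^5, ε/D = 0.00137, f = 0.02343, h_2 = f(L/D)V²/2g = 12.79 m
Series → Q common, losses add: H = Σh = 16.56 m

H ≈ 16.6 m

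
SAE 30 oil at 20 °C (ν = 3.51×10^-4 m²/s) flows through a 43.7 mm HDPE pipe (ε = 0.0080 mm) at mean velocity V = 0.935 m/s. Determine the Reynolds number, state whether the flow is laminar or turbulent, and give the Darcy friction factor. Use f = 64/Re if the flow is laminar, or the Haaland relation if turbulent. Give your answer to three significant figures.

Re ≈ 116; laminar; f = 64/Re ≈ 0.550

Re = VD/ν = 0.9350·0.0437/3.51×10^-4 = 116
Re < 2300 → laminar → f = 64/Re = 0.5498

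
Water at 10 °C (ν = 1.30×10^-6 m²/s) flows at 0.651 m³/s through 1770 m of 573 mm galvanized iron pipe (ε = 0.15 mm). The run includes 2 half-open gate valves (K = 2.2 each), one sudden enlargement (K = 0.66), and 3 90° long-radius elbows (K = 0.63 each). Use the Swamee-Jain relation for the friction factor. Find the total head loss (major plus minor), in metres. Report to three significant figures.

V = 4Q/(πD²) = 2.525 m/s; V²/2g = 0.3248 m
Re = 1.11×10^6, ε/D = 2.62×10^-4 → f = 0.01533 (Swamee-Jain)
Major: h_f = f(L/D)·V²/2g = 0.01533·3089·0.3248 = 15.38 m
Minor: ΣK = 6.95; h_m = ΣK·V²/2g = 2.258 m
Total H_L = 15.38 + 2.258 = 17.64 m

H_L ≈ 17.6 m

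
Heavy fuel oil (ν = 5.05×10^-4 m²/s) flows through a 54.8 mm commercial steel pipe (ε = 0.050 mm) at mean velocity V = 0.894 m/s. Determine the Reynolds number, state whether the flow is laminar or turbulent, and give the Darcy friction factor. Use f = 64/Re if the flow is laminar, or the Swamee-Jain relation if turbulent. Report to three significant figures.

Re ≈ 97.0; laminar; f = 64/Re ≈ 0.660

Re = VD/ν = 0.8940·0.0548/5.05×10^-4 = 97.0
Re < 2300 → laminar → f = 64/Re = 0.6597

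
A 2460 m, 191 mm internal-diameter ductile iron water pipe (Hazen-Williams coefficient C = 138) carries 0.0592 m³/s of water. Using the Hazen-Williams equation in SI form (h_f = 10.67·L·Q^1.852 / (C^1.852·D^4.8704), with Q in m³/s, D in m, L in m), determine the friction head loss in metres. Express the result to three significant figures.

h_f ≈ 48.3 m

h_f = 10.67·2460·0.0592^1.852 / (138^1.852·0.191^4.8704) = 48.31 m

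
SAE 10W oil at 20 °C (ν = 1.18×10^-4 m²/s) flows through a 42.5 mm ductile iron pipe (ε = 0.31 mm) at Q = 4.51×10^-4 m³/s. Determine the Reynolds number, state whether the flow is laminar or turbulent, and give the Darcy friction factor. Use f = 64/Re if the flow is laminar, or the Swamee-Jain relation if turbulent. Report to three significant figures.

V = 4Q/(πD²) = 0.3179 m/s
Re = VD/ν = 0.3179·0.0425/1.18×10^-4 = 115
Re < 2300 → laminar → f = 64/Re = 0.5589

Re ≈ 115; laminar; f = 64/Re ≈ 0.559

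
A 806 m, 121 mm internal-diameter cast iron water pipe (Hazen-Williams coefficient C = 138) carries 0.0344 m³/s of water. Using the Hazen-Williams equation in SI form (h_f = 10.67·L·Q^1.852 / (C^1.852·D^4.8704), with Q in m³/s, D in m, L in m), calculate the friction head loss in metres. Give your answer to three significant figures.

h_f = 10.67·806·0.0344^1.852 / (138^1.852·0.121^4.8704) = 53.50 m

h_f ≈ 53.5 m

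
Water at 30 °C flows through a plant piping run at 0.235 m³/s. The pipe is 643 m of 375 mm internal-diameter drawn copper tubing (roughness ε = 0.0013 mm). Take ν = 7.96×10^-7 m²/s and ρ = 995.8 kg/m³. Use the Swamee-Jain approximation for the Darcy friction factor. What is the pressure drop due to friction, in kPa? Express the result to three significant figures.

V = 4Q/(πD²) = 4·0.235/(π·0.375²) = 2.128 m/s
Re = VD/ν = 2.128·0.375/7.96×10^-7 = 1.00×10^6 → turbulent
ε/D = 0.0013/375 = 3.47×10^-6
Swamee-Jain: f = 0.01169
h_f = f(L/D)V²/(2g) = 0.01169·(643/0.375)·2.128²/(2·9.81) = 4.625 m
Δp = ρg·h_f = 995.8·9.81·4.625 = 45.18 kPa

Δp ≈ 45.2 kPa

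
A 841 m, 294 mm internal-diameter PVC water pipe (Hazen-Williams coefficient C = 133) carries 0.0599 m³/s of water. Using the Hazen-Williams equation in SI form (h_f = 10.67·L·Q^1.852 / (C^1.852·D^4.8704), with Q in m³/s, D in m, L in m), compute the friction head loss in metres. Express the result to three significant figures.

h_f = 10.67·841·0.0599^1.852 / (133^1.852·0.294^4.8704) = 2.212 m

h_f ≈ 2.21 m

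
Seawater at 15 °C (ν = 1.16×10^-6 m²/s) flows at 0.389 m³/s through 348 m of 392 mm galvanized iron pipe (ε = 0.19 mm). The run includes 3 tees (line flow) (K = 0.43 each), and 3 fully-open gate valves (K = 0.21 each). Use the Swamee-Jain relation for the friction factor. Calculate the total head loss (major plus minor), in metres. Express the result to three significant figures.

H_L ≈ 9.08 m

V = 4Q/(πD²) = 3.223 m/s; V²/2g = 0.5295 m
Re = 1.09×10^6, ε/D = 4.85×10^-4 → f = 0.01715 (Swamee-Jain)
Major: h_f = f(L/D)·V²/2g = 0.01715·887.8·0.5295 = 8.063 m
Minor: ΣK = 1.92; h_m = ΣK·V²/2g = 1.017 m
Total H_L = 8.063 + 1.017 = 9.080 m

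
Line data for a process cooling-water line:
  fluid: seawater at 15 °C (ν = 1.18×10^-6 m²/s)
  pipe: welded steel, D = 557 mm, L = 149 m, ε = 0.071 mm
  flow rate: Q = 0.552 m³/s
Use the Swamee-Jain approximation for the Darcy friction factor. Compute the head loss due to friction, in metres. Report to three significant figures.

h_f ≈ 0.967 m

V = 4Q/(πD²) = 4·0.552/(π·0.557²) = 2.265 m/s
Re = VD/ν = 2.265·0.557/1.18×10^-6 = 1.07×10^6 → turbulent
ε/D = 0.071/557 = 1.27×10^-4
Swamee-Jain: f = 0.01383
h_f = f(L/D)V²/(2g) = 0.01383·(149/0.557)·2.265²/(2·9.81) = 0.9675 m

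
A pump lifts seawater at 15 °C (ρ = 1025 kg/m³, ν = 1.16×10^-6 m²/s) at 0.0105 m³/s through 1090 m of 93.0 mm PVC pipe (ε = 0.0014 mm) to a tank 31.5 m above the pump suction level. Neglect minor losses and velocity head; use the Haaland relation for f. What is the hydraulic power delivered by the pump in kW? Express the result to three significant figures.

V = 4Q/(πD²) = 1.546 m/s; Re = 1.24×10^5; ε/D = 1.51×10^-5; f = 0.01712
h_f = f(L/D)V²/2g = 24.43 m
Total head H = z + h_f = 31.5 + 24.43 = 55.93 m
P_hyd = ρgQH = 1025·9.81·0.0105·55.93 = 5.905 kW

P_hyd ≈ 5.91 kW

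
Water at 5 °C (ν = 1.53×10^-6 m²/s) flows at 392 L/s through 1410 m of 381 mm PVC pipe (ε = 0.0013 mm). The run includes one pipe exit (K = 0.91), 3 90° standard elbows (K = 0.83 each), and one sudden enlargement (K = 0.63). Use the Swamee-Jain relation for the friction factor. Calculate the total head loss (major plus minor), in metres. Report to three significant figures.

V = 4Q/(πD²) = 3.438 m/s; V²/2g = 0.6026 m
Re = 8.56×10^5, ε/D = 3.41×10^-6 → f = 0.01199 (Swamee-Jain)
Major: h_f = f(L/D)·V²/2g = 0.01199·3701·0.6026 = 26.75 m
Minor: ΣK = 4.03; h_m = ΣK·V²/2g = 2.428 m
Total H_L = 26.75 + 2.428 = 29.17 m

H_L ≈ 29.2 m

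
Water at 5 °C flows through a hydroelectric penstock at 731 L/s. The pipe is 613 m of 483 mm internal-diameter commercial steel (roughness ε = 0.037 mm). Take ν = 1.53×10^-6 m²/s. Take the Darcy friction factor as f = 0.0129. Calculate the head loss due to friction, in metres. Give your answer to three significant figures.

h_f ≈ 13.3 m

V = 4Q/(πD²) = 4·0.731/(π·0.483²) = 3.990 m/s
h_f = f(L/D)V²/(2g) = 0.01290·(613/0.483)·3.990²/(2·9.81) = 13.28 m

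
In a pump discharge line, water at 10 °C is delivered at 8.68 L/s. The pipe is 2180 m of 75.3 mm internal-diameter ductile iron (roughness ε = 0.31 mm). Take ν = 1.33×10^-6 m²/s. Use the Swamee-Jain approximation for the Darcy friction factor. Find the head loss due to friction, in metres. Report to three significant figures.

V = 4Q/(πD²) = 4·0.00868/(π·0.0753²) = 1.949 m/s
Re = VD/ν = 1.949·0.0753/1.33×10^-6 = 1.10×10^5 → turbulent
ε/D = 0.31/75.3 = 0.00412
Swamee-Jain: f = 0.02987
h_f = f(L/D)V²/(2g) = 0.02987·(2180/0.0753)·1.949²/(2·9.81) = 167.4 m

h_f ≈ 167 m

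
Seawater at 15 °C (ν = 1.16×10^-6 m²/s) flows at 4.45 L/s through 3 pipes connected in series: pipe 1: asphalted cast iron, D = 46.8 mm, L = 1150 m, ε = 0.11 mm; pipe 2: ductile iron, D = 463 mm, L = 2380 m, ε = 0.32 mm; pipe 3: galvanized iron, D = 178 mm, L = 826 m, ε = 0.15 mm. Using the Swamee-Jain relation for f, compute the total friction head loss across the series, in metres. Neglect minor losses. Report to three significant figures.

Pipe 1: V = 2.587 m/s, Re = 1.04×10^5, ε/D = 0.00235, f = 0.02616, h_1 = f(L/D)V²/2g = 219.2 m
Pipe 2: V = 0.02643 m/s, Re = 1.05×10^4, ε/D = 6.91×10^-4, f = 0.03174, h_2 = f(L/D)V²/2g = 0.005809 m
Pipe 3: V = 0.1788 m/s, Re = 2.74×10^4, ε/D = 8.43×10^-4, f = 0.02615, h_3 = f(L/D)V²/2g = 0.1978 m
Series → Q common, losses add: H = Σh = 219.4 m

H ≈ 219 m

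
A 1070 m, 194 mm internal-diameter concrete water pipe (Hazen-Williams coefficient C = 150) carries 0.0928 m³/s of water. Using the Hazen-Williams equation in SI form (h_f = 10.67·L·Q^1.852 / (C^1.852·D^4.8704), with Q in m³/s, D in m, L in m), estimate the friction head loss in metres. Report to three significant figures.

h_f ≈ 38.4 m

h_f = 10.67·1070·0.0928^1.852 / (150^1.852·0.194^4.8704) = 38.37 m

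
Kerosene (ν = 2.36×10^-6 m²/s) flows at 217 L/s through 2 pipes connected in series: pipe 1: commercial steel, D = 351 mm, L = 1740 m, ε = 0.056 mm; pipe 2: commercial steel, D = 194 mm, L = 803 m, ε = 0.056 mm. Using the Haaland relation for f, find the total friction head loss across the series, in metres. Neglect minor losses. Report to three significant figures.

H ≈ 200 m

Pipe 1: V = 2.243 m/s, Re = 3.34×10^5, ε/D = 1.60×10^-4, f = 0.01554, h_1 = f(L/D)V²/2g = 19.75 m
Pipe 2: V = 7.341 m/s, Re = 6.03×10^5, ε/D = 2.89×10^-4, f = 0.01588, h_2 = f(L/D)V²/2g = 180.5 m
Series → Q common, losses add: H = Σh = 200.3 m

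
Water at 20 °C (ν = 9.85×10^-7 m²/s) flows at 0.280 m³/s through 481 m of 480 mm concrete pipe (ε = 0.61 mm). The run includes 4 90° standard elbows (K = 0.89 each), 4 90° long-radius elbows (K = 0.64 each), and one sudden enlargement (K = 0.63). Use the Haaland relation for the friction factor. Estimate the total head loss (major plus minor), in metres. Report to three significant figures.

V = 4Q/(πD²) = 1.547 m/s; V²/2g = 0.1220 m
Re = 7.54×10^5, ε/D = 0.00127 → f = 0.02117 (Haaland)
Major: h_f = f(L/D)·V²/2g = 0.02117·1002·0.1220 = 2.589 m
Minor: ΣK = 6.75; h_m = ΣK·V²/2g = 0.8237 m
Total H_L = 2.589 + 0.8237 = 3.413 m

H_L ≈ 3.41 m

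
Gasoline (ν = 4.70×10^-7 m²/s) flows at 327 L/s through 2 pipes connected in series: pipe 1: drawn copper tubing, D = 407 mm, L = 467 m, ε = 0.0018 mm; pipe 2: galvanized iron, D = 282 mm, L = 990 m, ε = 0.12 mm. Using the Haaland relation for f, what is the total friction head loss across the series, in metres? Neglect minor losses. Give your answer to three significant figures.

H ≈ 83.8 m

Pipe 1: V = 2.513 m/s, Re = 2.18×10^6, ε/D = 4.42×10^-6, f = 0.01034, h_1 = f(L/D)V²/2g = 3.820 m
Pipe 2: V = 5.236 m/s, Re = 3.14×10^6, ε/D = 4.26×10^-4, f = 0.01631, h_2 = f(L/D)V²/2g = 79.97 m
Series → Q common, losses add: H = Σh = 83.79 m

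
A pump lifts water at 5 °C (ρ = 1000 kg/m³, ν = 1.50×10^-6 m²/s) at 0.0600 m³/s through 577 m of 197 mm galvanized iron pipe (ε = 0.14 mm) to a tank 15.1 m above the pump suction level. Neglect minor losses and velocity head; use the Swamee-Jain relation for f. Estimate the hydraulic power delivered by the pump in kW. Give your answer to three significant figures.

V = 4Q/(πD²) = 1.968 m/s; Re = 2.59×10^5; ε/D = 7.11×10^-4; f = 0.01962
h_f = f(L/D)V²/2g = 11.35 m
Total head H = z + h_f = 15.1 + 11.35 = 26.45 m
P_hyd = ρgQH = 1000·9.81·0.0600·26.45 = 15.57 kW

P_hyd ≈ 15.6 kW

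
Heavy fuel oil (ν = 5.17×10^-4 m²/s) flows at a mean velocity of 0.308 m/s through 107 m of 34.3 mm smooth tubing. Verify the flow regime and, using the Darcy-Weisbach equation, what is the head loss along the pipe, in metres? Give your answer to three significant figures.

Re = VD/ν = 0.308·0.03430/5.17×10^-4 = 20.4 → laminar (Re < 2300)
f = 64/Re = 3.132
h_f = f(L/D)V²/(2g) = 3.132·(107/0.03430)·0.308²/(2·9.81) = 47.24 m

h_f ≈ 47.2 m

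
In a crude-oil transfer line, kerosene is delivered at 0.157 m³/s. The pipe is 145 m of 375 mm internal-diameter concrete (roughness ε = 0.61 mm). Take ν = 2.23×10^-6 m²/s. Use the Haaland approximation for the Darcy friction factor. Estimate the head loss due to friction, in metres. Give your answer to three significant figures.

h_f ≈ 0.915 m

V = 4Q/(πD²) = 4·0.157/(π·0.375²) = 1.422 m/s
Re = VD/ν = 1.422·0.375/2.23×10^-6 = 2.39×10^5 → turbulent
ε/D = 0.61/375 = 0.00163
Haaland: f = 0.02299
h_f = f(L/D)V²/(2g) = 0.02299·(145/0.375)·1.422²/(2·9.81) = 0.9155 m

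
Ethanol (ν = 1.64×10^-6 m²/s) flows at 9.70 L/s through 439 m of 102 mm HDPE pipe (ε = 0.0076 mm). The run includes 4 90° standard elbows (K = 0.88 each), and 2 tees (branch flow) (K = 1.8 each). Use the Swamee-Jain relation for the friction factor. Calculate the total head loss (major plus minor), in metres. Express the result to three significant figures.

V = 4Q/(πD²) = 1.187 m/s; V²/2g = 0.07182 m
Re = 7.38×10^4, ε/D = 7.45×10^-5 → f = 0.01943 (Swamee-Jain)
Major: h_f = f(L/D)·V²/2g = 0.01943·4304·0.07182 = 6.005 m
Minor: ΣK = 7.12; h_m = ΣK·V²/2g = 0.5114 m
Total H_L = 6.005 + 0.5114 = 6.517 m

H_L ≈ 6.52 m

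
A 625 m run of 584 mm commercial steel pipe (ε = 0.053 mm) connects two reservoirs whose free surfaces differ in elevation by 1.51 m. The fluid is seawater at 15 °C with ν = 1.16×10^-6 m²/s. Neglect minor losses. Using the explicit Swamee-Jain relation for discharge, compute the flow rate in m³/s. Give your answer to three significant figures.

Swamee-Jain (Type II): Q = -0.965·√(gD⁵h_f/L)·ln[ε/(3.7D) + √(3.17ν²L/(gD³h_f))]
√(gD⁵h_f/L) = √(9.81·0.584⁵·1.51/625) = 0.04013
ε/(3.7D) = 2.45×10^-5; √(3.17ν²L/(gD³h_f)) = 3.01×10^-5
Q = -0.965·0.04013·ln(5.459×10^-5) = 0.3801 m³/s
Check: V = 1.42 m/s, Re = 7.14×10^5, f = 0.01380, h_f = 1.52 m ≈ 1.51 m ✓

Q ≈ 0.380 m³/s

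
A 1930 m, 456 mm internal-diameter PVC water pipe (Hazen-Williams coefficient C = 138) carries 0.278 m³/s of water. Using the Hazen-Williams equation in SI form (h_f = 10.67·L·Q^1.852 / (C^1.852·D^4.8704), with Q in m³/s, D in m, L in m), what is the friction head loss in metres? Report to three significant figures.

h_f = 10.67·1930·0.278^1.852 / (138^1.852·0.456^4.8704) = 9.594 m

h_f ≈ 9.59 m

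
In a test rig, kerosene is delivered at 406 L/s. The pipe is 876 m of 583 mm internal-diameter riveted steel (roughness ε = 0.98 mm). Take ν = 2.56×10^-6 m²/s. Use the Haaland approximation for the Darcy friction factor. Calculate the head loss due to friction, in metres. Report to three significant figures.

h_f ≈ 4.06 m

V = 4Q/(πD²) = 4·0.406/(π·0.583²) = 1.521 m/s
Re = VD/ν = 1.521·0.583/2.56×10^-6 = 3.46×10^5 → turbulent
ε/D = 0.98/583 = 0.00168
Haaland: f = 0.02294
h_f = f(L/D)V²/(2g) = 0.02294·(876/0.583)·1.521²/(2·9.81) = 4.064 m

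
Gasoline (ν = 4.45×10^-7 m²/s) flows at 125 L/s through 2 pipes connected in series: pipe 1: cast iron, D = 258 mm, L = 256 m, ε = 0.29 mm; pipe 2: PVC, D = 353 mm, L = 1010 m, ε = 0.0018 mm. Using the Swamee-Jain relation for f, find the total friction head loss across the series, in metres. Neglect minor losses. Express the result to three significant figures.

Pipe 1: V = 2.391 m/s, Re = 1.39×10^6, ε/D = 0.00112, f = 0.02048, h_1 = f(L/D)V²/2g = 5.922 m
Pipe 2: V = 1.277 m/s, Re = 1.01×10^6, ε/D = 5.10×10^-6, f = 0.01171, h_2 = f(L/D)V²/2g = 2.786 m
Series → Q common, losses add: H = Σh = 8.707 m

H ≈ 8.71 m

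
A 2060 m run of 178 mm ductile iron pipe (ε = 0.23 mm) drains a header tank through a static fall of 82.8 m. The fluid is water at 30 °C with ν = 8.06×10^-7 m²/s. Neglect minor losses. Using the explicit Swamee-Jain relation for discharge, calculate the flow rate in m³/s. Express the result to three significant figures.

Swamee-Jain (Type II): Q = -0.965·√(gD⁵h_f/L)·ln[ε/(3.7D) + √(3.17ν²L/(gD³h_f))]
√(gD⁵h_f/L) = √(9.81·0.178⁵·82.8/2060) = 0.008394
ε/(3.7D) = 3.49×10^-4; √(3.17ν²L/(gD³h_f)) = 3.04×10^-5
Q = -0.965·0.008394·ln(3.797×10^-4) = 0.06380 m³/s
Check: V = 2.56 m/s, Re = 5.66×10^5, f = 0.02148, h_f = 83.3 m ≈ 82.8 m ✓

Q ≈ 0.0638 m³/s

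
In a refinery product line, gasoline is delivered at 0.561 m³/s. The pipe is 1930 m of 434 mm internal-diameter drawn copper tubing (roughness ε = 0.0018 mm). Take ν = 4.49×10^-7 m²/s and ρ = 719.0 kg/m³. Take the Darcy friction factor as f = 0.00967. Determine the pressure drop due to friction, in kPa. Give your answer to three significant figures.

Δp ≈ 222 kPa

V = 4Q/(πD²) = 4·0.561/(π·0.434²) = 3.792 m/s
h_f = f(L/D)V²/(2g) = 0.009670·(1930/0.434)·3.792²/(2·9.81) = 31.52 m
Δp = ρg·h_f = 719.0·9.81·31.52 = 222.3 kPa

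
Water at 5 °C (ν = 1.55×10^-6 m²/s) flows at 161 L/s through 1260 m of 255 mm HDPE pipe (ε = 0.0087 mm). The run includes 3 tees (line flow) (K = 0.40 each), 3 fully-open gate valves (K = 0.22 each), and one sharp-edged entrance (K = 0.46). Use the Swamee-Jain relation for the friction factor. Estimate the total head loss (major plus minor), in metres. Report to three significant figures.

H_L ≈ 35.1 m

V = 4Q/(πD²) = 3.153 m/s; V²/2g = 0.5065 m
Re = 5.19×10^5, ε/D = 3.41×10^-5 → f = 0.01354 (Swamee-Jain)
Major: h_f = f(L/D)·V²/2g = 0.01354·4941·0.5065 = 33.89 m
Minor: ΣK = 2.32; h_m = ΣK·V²/2g = 1.175 m
Total H_L = 33.89 + 1.175 = 35.07 m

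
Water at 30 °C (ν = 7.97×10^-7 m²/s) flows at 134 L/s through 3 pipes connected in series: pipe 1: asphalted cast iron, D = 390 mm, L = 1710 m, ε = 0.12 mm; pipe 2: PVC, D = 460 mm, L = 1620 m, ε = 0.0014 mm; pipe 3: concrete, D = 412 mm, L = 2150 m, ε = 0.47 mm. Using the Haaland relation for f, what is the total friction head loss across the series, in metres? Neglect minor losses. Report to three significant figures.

Pipe 1: V = 1.122 m/s, Re = 5.49×10^5, ε/D = 3.08×10^-4, f = 0.01612, h_1 = f(L/D)V²/2g = 4.534 m
Pipe 2: V = 0.8063 m/s, Re = 4.65×10^5, ε/D = 3.04×10^-6, f = 0.01326, h_2 = f(L/D)V²/2g = 1.548 m
Pipe 3: V = 1.005 m/s, Re = 5.20×10^5, ε/D = 0.00114, f = 0.02078, h_3 = f(L/D)V²/2g = 5.584 m
Series → Q common, losses add: H = Σh = 11.67 m

H ≈ 11.7 m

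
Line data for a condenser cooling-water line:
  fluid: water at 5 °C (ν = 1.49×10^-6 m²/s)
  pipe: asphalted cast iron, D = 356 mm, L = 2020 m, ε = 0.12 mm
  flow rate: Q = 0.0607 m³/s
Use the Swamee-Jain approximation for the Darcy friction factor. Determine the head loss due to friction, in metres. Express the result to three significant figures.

V = 4Q/(πD²) = 4·0.0607/(π·0.356²) = 0.6098 m/s
Re = VD/ν = 0.6098·0.356/1.49×10^-6 = 1.46×10^5 → turbulent
ε/D = 0.12/356 = 3.37×10^-4
Swamee-Jain: f = 0.01870
h_f = f(L/D)V²/(2g) = 0.01870·(2020/0.356)·0.6098²/(2·9.81) = 2.011 m

h_f ≈ 2.01 m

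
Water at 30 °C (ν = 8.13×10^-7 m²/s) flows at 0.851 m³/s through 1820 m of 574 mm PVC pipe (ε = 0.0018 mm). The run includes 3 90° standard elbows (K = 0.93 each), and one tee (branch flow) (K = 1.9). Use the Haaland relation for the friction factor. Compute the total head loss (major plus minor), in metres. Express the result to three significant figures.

V = 4Q/(πD²) = 3.289 m/s; V²/2g = 0.5512 m
Re = 2.32×10^6, ε/D = 3.14×10^-6 → f = 0.01020 (Haaland)
Major: h_f = f(L/D)·V²/2g = 0.01020·3171·0.5512 = 17.83 m
Minor: ΣK = 4.69; h_m = ΣK·V²/2g = 2.585 m
Total H_L = 17.83 + 2.585 = 20.41 m

H_L ≈ 20.4 m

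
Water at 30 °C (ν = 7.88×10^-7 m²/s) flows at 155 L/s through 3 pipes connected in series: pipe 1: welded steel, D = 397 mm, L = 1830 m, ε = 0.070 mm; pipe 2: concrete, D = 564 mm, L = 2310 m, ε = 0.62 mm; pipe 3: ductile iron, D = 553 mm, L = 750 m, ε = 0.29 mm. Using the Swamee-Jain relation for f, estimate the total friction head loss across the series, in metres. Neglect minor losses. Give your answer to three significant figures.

Pipe 1: V = 1.252 m/s, Re = 6.31×10^5, ε/D = 1.76×10^-4, f = 0.01498, h_1 = f(L/D)V²/2g = 5.519 m
Pipe 2: V = 0.6204 m/s, Re = 4.44×10^5, ε/D = 0.00110, f = 0.02085, h_2 = f(L/D)V²/2g = 1.675 m
Pipe 3: V = 0.6453 m/s, Re = 4.53×10^5, ε/D = 5.24×10^-4, f = 0.01802, h_3 = f(L/D)V²/2g = 0.5187 m
Series → Q common, losses add: H = Σh = 7.713 m

H ≈ 7.71 m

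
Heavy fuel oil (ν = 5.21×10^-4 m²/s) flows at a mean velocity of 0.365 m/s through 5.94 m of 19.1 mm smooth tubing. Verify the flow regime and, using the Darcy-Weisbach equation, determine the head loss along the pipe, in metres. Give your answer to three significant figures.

Re = VD/ν = 0.365·0.01910/5.21×10^-4 = 13.4 → laminar (Re < 2300)
f = 64/Re = 4.783
h_f = f(L/D)V²/(2g) = 4.783·(5.94/0.01910)·0.365²/(2·9.81) = 10.10 m

h_f ≈ 10.1 m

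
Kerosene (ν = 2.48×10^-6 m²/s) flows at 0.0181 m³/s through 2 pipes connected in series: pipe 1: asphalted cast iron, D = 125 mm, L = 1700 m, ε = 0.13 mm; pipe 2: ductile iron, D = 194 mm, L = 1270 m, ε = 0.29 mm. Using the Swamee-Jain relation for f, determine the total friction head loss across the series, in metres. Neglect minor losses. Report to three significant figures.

Pipe 1: V = 1.475 m/s, Re = 7.43×10^4, ε/D = 0.00104, f = 0.02316, h_1 = f(L/D)V²/2g = 34.92 m
Pipe 2: V = 0.6123 m/s, Re = 4.79×10^4, ε/D = 0.00149, f = 0.02566, h_2 = f(L/D)V²/2g = 3.210 m
Series → Q common, losses add: H = Σh = 38.13 m

H ≈ 38.1 m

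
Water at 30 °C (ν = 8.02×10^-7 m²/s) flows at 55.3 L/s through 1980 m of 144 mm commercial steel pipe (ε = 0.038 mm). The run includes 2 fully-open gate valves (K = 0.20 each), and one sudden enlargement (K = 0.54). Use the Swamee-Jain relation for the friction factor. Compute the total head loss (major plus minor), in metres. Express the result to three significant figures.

V = 4Q/(πD²) = 3.396 m/s; V²/2g = 0.5877 m
Re = 6.10×10^5, ε/D = 2.64×10^-4 → f = 0.01586 (Swamee-Jain)
Major: h_f = f(L/D)·V²/2g = 0.01586·13750·0.5877 = 128.1 m
Minor: ΣK = 0.940; h_m = ΣK·V²/2g = 0.5524 m
Total H_L = 128.1 + 0.5524 = 128.7 m

H_L ≈ 129 m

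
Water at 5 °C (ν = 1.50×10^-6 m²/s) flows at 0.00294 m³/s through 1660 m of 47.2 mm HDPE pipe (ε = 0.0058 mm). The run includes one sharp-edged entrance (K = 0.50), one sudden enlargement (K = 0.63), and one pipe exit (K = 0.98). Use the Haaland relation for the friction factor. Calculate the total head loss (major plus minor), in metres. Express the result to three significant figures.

H_L ≈ 106 m

V = 4Q/(πD²) = 1.680 m/s; V²/2g = 0.1439 m
Re = 5.29×10^4, ε/D = 1.23×10^-4 → f = 0.02082 (Haaland)
Major: h_f = f(L/D)·V²/2g = 0.02082·35169·0.1439 = 105.4 m
Minor: ΣK = 2.11; h_m = ΣK·V²/2g = 0.3036 m
Total H_L = 105.4 + 0.3036 = 105.7 m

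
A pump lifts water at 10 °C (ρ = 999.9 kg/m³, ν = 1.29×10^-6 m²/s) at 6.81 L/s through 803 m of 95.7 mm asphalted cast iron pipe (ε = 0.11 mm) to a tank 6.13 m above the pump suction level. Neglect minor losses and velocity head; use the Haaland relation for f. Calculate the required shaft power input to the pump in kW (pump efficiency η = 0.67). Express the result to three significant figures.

V = 4Q/(πD²) = 0.9467 m/s; Re = 7.02×10^4; ε/D = 0.00115; f = 0.02322
h_f = f(L/D)V²/2g = 8.901 m
Total head H = z + h_f = 6.13 + 8.901 = 15.03 m
P_hyd = ρgQH = 999.9·9.81·0.00681·15.03 = 1.004 kW
P_shaft = P_hyd/η = 1.004/0.67 = 1.499 kW

P_shaft ≈ 1.50 kW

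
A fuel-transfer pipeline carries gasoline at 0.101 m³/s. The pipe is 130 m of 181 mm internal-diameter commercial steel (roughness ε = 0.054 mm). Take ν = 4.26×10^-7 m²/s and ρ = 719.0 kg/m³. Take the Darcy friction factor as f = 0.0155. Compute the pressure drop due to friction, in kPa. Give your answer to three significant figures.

Δp ≈ 61.7 kPa

V = 4Q/(πD²) = 4·0.101/(π·0.181²) = 3.925 m/s
h_f = f(L/D)V²/(2g) = 0.01550·(130/0.181)·3.925²/(2·9.81) = 8.743 m
Δp = ρg·h_f = 719.0·9.81·8.743 = 61.67 kPa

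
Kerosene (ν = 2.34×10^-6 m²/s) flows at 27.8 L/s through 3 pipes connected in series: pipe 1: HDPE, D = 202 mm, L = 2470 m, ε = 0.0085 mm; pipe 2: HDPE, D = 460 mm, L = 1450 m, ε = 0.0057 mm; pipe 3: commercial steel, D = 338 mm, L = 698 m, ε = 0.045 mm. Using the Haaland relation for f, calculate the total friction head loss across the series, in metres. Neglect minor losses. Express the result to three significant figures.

H ≈ 9.28 m

Pipe 1: V = 0.8675 m/s, Re = 7.49×10^4, ε/D = 4.21×10^-5, f = 0.01909, h_1 = f(L/D)V²/2g = 8.955 m
Pipe 2: V = 0.1673 m/s, Re = 3.29×10^4, ε/D = 1.24×10^-5, f = 0.02284, h_2 = f(L/D)V²/2g = 0.1027 m
Pipe 3: V = 0.3098 m/s, Re = 4.48×10^4, ε/D = 1.33×10^-4, f = 0.02160, h_3 = f(L/D)V²/2g = 0.2182 m
Series → Q common, losses add: H = Σh = 9.276 m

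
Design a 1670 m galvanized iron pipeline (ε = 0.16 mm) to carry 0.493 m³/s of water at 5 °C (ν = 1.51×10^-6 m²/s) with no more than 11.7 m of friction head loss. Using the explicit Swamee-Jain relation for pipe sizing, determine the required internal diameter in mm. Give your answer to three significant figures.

D ≈ 548 mm

Swamee-Jain (Type III): D = 0.66·[ε^1.25·(LQ²/(gh_f))^4.75 + ν·Q^9.4·(L/(gh_f))^5.2]^0.04
LQ²/(gh_f) = 3.536; L/(gh_f) = 14.55
Term 1 = ε^1.25·(…)^4.75 = 0.00726; Term 2 = ν·Q^9.4·(…)^5.2 = 0.00218
D = 0.66·(0.00726 + 0.00218)^0.04 = 0.5477 m = 548 mm
Check: V = 2.09 m/s, Re = 7.59×10^5, f = 0.01590, h_f = 10.8 m ≈ 11.7 m ✓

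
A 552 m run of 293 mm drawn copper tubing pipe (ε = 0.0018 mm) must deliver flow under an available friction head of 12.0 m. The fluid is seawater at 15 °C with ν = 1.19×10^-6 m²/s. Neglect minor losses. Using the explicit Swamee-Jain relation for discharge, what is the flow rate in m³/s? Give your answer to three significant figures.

Q ≈ 0.215 m³/s

Swamee-Jain (Type II): Q = -0.965·√(gD⁵h_f/L)·ln[ε/(3.7D) + √(3.17ν²L/(gD³h_f))]
√(gD⁵h_f/L) = √(9.81·0.293⁵·12.0/552) = 0.02146
ε/(3.7D) = 1.66×10^-6; √(3.17ν²L/(gD³h_f)) = 2.89×10^-5
Q = -0.965·0.02146·ln(3.059×10^-5) = 0.2153 m³/s
Check: V = 3.19 m/s, Re = 7.86×10^5, f = 0.01222, h_f = 12.0 m ≈ 12.0 m ✓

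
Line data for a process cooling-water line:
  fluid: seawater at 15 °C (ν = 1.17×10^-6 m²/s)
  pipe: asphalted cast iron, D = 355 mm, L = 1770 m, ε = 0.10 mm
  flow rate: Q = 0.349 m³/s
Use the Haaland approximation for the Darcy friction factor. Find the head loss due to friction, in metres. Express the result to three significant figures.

h_f ≈ 48.6 m

V = 4Q/(πD²) = 4·0.349/(π·0.355²) = 3.526 m/s
Re = VD/ν = 3.526·0.355/1.17×10^-6 = 1.07×10^6 → turbulent
ε/D = 0.10/355 = 2.82×10^-4
Haaland: f = 0.01539
h_f = f(L/D)V²/(2g) = 0.01539·(1770/0.355)·3.526²/(2·9.81) = 48.63 m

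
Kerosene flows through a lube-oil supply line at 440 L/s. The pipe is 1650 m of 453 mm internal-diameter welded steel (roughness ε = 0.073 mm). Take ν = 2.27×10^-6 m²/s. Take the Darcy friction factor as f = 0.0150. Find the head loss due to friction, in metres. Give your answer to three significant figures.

h_f ≈ 20.8 m

V = 4Q/(πD²) = 4·0.440/(π·0.453²) = 2.730 m/s
h_f = f(L/D)V²/(2g) = 0.01500·(1650/0.453)·2.730²/(2·9.81) = 20.75 m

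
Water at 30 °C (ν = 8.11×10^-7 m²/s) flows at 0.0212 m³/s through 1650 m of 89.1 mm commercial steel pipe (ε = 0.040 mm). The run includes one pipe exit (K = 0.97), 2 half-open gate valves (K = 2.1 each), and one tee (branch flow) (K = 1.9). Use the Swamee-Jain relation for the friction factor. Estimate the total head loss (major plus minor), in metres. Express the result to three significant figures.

H_L ≈ 198 m

V = 4Q/(πD²) = 3.400 m/s; V²/2g = 0.5892 m
Re = 3.74×10^5, ε/D = 4.49×10^-4 → f = 0.01775 (Swamee-Jain)
Major: h_f = f(L/D)·V²/2g = 0.01775·18519·0.5892 = 193.7 m
Minor: ΣK = 7.07; h_m = ΣK·V²/2g = 4.166 m
Total H_L = 193.7 + 4.166 = 197.9 m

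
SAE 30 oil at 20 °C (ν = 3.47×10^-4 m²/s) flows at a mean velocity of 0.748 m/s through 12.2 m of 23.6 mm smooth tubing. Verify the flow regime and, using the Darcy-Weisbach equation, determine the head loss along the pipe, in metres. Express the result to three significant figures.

h_f ≈ 18.5 m

Re = VD/ν = 0.748·0.02360/3.47×10^-4 = 50.9 → laminar (Re < 2300)
f = 64/Re = 1.258
h_f = f(L/D)V²/(2g) = 1.258·(12.2/0.02360)·0.748²/(2·9.81) = 18.55 m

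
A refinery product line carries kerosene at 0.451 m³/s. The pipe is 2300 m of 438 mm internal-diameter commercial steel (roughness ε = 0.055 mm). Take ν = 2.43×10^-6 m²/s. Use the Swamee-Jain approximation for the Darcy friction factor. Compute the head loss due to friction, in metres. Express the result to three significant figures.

h_f ≈ 35.1 m

V = 4Q/(πD²) = 4·0.451/(π·0.438²) = 2.993 m/s
Re = VD/ν = 2.993·0.438/2.43×10^-6 = 5.40×10^5 → turbulent
ε/D = 0.055/438 = 1.26×10^-4
Swamee-Jain: f = 0.01464
h_f = f(L/D)V²/(2g) = 0.01464·(2300/0.438)·2.993²/(2·9.81) = 35.11 m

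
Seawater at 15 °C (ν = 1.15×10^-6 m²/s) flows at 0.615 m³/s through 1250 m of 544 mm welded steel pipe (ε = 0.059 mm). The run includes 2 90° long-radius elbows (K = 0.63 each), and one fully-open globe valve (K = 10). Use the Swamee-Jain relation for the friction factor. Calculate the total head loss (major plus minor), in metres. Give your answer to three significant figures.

H_L ≈ 15.0 m

V = 4Q/(πD²) = 2.646 m/s; V²/2g = 0.3568 m
Re = 1.25×10^6, ε/D = 1.08×10^-4 → f = 0.01340 (Swamee-Jain)
Major: h_f = f(L/D)·V²/2g = 0.01340·2298·0.3568 = 10.99 m
Minor: ΣK = 11.3; h_m = ΣK·V²/2g = 4.018 m
Total H_L = 10.99 + 4.018 = 15.01 m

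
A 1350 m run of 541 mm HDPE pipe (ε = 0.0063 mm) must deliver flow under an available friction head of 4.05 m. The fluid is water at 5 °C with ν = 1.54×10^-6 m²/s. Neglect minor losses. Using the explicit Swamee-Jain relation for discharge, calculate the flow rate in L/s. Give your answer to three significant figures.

Swamee-Jain (Type II): Q = -0.965·√(gD⁵h_f/L)·ln[ε/(3.7D) + √(3.17ν²L/(gD³h_f))]
√(gD⁵h_f/L) = √(9.81·0.541⁵·4.05/1350) = 0.03693
ε/(3.7D) = 3.15×10^-6; √(3.17ν²L/(gD³h_f)) = 4.02×10^-5
Q = -0.965·0.03693·ln(4.331×10^-5) = 0.3581 m³/s
Check: V = 1.56 m/s, Re = 5.47×10^5, f = 0.01308, h_f = 4.04 m ≈ 4.05 m ✓

Q ≈ 358 L/s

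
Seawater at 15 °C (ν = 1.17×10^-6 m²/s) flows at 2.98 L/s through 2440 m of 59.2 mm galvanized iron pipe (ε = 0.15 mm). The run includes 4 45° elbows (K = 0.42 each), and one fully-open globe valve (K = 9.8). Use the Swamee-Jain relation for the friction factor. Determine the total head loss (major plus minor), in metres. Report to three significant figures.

V = 4Q/(πD²) = 1.083 m/s; V²/2g = 0.05974 m
Re = 5.48×10^4, ε/D = 0.00253 → f = 0.02775 (Swamee-Jain)
Major: h_f = f(L/D)·V²/2g = 0.02775·41216·0.05974 = 68.33 m
Minor: ΣK = 11.5; h_m = ΣK·V²/2g = 0.6858 m
Total H_L = 68.33 + 0.6858 = 69.02 m

H_L ≈ 69.0 m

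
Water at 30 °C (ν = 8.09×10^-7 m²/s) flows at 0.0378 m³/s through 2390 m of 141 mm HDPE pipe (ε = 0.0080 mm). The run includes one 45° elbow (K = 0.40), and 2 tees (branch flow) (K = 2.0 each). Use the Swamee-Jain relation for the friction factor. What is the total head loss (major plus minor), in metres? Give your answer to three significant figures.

H_L ≈ 73.5 m

V = 4Q/(πD²) = 2.421 m/s; V²/2g = 0.2987 m
Re = 4.22×10^5, ε/D = 5.67×10^-5 → f = 0.01426 (Swamee-Jain)
Major: h_f = f(L/D)·V²/2g = 0.01426·16950·0.2987 = 72.20 m
Minor: ΣK = 4.40; h_m = ΣK·V²/2g = 1.314 m
Total H_L = 72.20 + 1.314 = 73.52 m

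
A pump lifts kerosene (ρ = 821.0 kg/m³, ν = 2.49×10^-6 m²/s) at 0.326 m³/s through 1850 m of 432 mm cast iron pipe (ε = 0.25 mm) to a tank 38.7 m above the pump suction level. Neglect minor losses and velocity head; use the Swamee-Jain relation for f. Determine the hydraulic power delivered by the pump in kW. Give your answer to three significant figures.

P_hyd ≈ 154 kW

V = 4Q/(πD²) = 2.224 m/s; Re = 3.86×10^5; ε/D = 5.79×10^-4; f = 0.01849
h_f = f(L/D)V²/2g = 19.96 m
Total head H = z + h_f = 38.7 + 19.96 = 58.66 m
P_hyd = ρgQH = 821.0·9.81·0.326·58.66 = 154.0 kW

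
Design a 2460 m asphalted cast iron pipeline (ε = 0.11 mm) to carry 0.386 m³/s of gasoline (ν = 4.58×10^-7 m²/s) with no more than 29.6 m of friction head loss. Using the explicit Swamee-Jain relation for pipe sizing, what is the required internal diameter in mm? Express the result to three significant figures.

D ≈ 439 mm

Swamee-Jain (Type III): D = 0.66·[ε^1.25·(LQ²/(gh_f))^4.75 + ν·Q^9.4·(L/(gh_f))^5.2]^0.04
LQ²/(gh_f) = 1.262; L/(gh_f) = 8.472
Term 1 = ε^1.25·(…)^4.75 = 3.41×10^-5; Term 2 = ν·Q^9.4·(…)^5.2 = 3.98×10^-6
D = 0.66·(3.41×10^-5 + 3.98×10^-6)^0.04 = 0.4393 m = 439 mm
Check: V = 2.55 m/s, Re = 2.44×10^6, f = 0.01481, h_f = 27.4 m ≈ 29.6 m ✓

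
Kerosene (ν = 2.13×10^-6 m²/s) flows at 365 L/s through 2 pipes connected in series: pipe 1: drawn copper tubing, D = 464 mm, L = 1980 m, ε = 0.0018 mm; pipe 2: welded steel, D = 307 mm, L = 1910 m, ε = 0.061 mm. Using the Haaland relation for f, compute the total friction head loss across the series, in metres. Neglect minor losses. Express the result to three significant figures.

H ≈ 128 m

Pipe 1: V = 2.159 m/s, Re = 4.70×10^5, ε/D = 3.88×10^-6, f = 0.01325, h_1 = f(L/D)V²/2g = 13.43 m
Pipe 2: V = 4.931 m/s, Re = 7.11×10^5, ε/D = 1.99×10^-4, f = 0.01488, h_2 = f(L/D)V²/2g = 114.7 m
Series → Q common, losses add: H = Σh = 128.2 m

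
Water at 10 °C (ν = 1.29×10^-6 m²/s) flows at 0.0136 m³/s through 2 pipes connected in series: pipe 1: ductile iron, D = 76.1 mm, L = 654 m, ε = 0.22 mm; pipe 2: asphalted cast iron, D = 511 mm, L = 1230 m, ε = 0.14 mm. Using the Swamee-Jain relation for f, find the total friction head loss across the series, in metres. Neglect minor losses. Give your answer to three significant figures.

H ≈ 105 m

Pipe 1: V = 2.990 m/s, Re = 1.76×10^5, ε/D = 0.00289, f = 0.02687, h_1 = f(L/D)V²/2g = 105.2 m
Pipe 2: V = 0.06631 m/s, Re = 2.63×10^4, ε/D = 2.74×10^-4, f = 0.02490, h_2 = f(L/D)V²/2g = 0.01344 m
Series → Q common, losses add: H = Σh = 105.2 m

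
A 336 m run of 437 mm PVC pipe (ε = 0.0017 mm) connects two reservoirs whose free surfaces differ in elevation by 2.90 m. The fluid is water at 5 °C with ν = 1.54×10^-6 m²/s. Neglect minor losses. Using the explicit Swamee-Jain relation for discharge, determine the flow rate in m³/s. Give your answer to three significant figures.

Swamee-Jain (Type II): Q = -0.965·√(gD⁵h_f/L)·ln[ε/(3.7D) + √(3.17ν²L/(gD³h_f))]
√(gD⁵h_f/L) = √(9.81·0.437⁵·2.90/336) = 0.03673
ε/(3.7D) = 1.05×10^-6; √(3.17ν²L/(gD³h_f)) = 3.26×10^-5
Q = -0.965·0.03673·ln(3.367×10^-5) = 0.3651 m³/s
Check: V = 2.43 m/s, Re = 6.91×10^5, f = 0.01244, h_f = 2.89 m ≈ 2.90 m ✓

Q ≈ 0.365 m³/s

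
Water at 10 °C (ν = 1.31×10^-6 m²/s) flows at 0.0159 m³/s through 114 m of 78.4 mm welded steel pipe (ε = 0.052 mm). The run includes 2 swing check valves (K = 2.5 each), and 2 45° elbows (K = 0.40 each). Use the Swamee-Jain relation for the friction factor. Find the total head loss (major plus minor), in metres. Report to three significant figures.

H_L ≈ 19.1 m

V = 4Q/(πD²) = 3.294 m/s; V²/2g = 0.5529 m
Re = 1.97×10^5, ε/D = 6.63×10^-4 → f = 0.01977 (Swamee-Jain)
Major: h_f = f(L/D)·V²/2g = 0.01977·1454·0.5529 = 15.89 m
Minor: ΣK = 5.80; h_m = ΣK·V²/2g = 3.207 m
Total H_L = 15.89 + 3.207 = 19.10 m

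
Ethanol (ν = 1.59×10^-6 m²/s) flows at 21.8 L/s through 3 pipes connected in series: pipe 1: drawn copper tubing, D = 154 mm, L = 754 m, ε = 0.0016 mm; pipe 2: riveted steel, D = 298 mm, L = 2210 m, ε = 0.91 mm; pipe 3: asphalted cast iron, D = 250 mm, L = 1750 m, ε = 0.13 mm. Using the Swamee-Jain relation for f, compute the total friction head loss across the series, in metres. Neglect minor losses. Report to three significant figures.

Pipe 1: V = 1.170 m/s, Re = 1.13×10^5, ε/D = 1.04×10^-5, f = 0.01747, h_1 = f(L/D)V²/2g = 5.972 m
Pipe 2: V = 0.3126 m/s, Re = 5.86×10^4, ε/D = 0.00305, f = 0.02870, h_2 = f(L/D)V²/2g = 1.060 m
Pipe 3: V = 0.4441 m/s, Re = 6.98×10^4, ε/D = 5.20×10^-4, f = 0.02153, h_3 = f(L/D)V²/2g = 1.515 m
Series → Q common, losses add: H = Σh = 8.548 m

H ≈ 8.55 m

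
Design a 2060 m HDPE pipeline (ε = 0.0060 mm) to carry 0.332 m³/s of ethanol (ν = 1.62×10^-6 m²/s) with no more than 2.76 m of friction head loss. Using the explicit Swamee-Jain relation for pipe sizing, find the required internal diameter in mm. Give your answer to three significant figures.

Swamee-Jain (Type III): D = 0.66·[ε^1.25·(LQ²/(gh_f))^4.75 + ν·Q^9.4·(L/(gh_f))^5.2]^0.04
LQ²/(gh_f) = 8.386; L/(gh_f) = 76.08
Term 1 = ε^1.25·(…)^4.75 = 0.00724; Term 2 = ν·Q^9.4·(…)^5.2 = 0.310
D = 0.66·(0.00724 + 0.310)^0.04 = 0.6304 m = 630 mm
Check: V = 1.06 m/s, Re = 4.14×10^5, f = 0.01368, h_f = 2.58 m ≈ 2.76 m ✓

D ≈ 630 mm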